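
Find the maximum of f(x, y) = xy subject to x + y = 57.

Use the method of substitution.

Substitute y = 57 - x into f(x,y) = xy:
g(x) = x(57 - x) = 57x - x^2
g'(x) = 57 - 2x = 0  =>  x = 57/2
y = 57 - 57/2 = 57/2
Maximum value = (57/2) * (57/2) = 3249/4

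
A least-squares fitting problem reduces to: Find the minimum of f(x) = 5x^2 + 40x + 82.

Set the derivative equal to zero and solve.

f(x) = 5x^2 + 40x + 82
f'(x) = 10x + (40) = 0
x = -40/10 = -4
f(-4) = 2
Since f''(x) = 10 > 0, this is a minimum.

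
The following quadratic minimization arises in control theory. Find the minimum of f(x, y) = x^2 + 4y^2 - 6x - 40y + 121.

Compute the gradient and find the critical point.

f(x,y) = x^2 + 4y^2 - 6x - 40y + 121
df/dx = 2x + (-6) = 0  =>  x = 3
df/dy = 8y + (-40) = 0  =>  y = 5
f(3, 5) = 1*(3)^2 + 4*(5)^2 + -6*(3) + -40*(5) + 121 = 12
Hessian is diagonal with entries 2, 8 > 0, so this is a minimum.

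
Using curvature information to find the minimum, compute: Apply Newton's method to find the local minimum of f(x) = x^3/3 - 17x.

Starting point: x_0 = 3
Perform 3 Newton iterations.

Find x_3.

f(x) = x^3/3 - 17x
f'(x) = x^2 - 17, f''(x) = 2x
Newton update: x_{n+1} = x_n - (x_n^2 - 17)/(2*x_n)
Step 1: x_0 = 3, f'=-8, f''=6, x_1 = 13/3
Step 2: x_1 = 13/3, f'=16/9, f''=26/3, x_2 = 161/39
Step 3: x_2 = 161/39, f'=64/1521, f''=322/39, x_3 = 25889/6279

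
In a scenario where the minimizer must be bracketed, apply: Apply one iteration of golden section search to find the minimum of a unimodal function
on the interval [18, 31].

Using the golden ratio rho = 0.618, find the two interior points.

Golden section search on [18, 31].
Golden ratio rho = 0.618 (approx).
Interior points:
  x_1 = 18 + (1-0.618)*13 = 22.9660
  x_2 = 18 + 0.618*13 = 26.0340
Compare f(x_1) and f(x_2) to determine which subinterval to keep.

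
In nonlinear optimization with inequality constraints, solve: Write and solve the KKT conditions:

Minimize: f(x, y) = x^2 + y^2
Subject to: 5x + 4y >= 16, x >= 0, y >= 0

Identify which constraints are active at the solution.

KKT conditions for min x^2 + y^2 s.t. 5x + 4y >= 16, x >= 0, y >= 0:
Stationarity: 2x = mu*5 + mu_x, 2y = mu*4 + mu_y, with mu, mu_x, mu_y >= 0
Complementary slackness: mu*(5x + 4y - 16) = 0, mu_x*x = 0, mu_y*y = 0
(0, 0) is infeasible (5*0 + 4*0 < 16), so if mu = 0 stationarity would force x = mu_x/2 >= 0, y = mu_y/2 >= 0 with mu_x*x = mu_y*y = 0, i.e. x = y = 0: contradiction. Hence mu > 0 and 5x + 4y = 16 is active.
Try x > 0, y > 0 (so mu_x = mu_y = 0): x = 5*mu/2, y = 4*mu/2
Substitute: 5*(5*mu/2) + 4*(4*mu/2) = 16
  mu*41/2 = 16 => mu = 32/41
x* = 80/41 > 0, y* = 64/41 > 0, consistent with mu_x = mu_y = 0.
f is convex and the constraints are linear, so this KKT point is the global minimum.
f* = 256/41
Active constraints: 5x + 4y >= 16 (holds with equality, mu = 32/41 > 0); x >= 0 and y >= 0 are inactive (mu_x = mu_y = 0).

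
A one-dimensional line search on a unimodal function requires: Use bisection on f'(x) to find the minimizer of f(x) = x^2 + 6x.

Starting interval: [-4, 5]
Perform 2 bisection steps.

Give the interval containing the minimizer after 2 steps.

Finding critical point of f(x) = x^2 + 6x using bisection on f'(x) = 2x + 6.
f'(x) = 0 when x = -3.
Starting interval: [-4, 5]
Step 1: mid = 1/2, f'(mid) = 7, new interval = [-4, 1/2]
Step 2: mid = -7/4, f'(mid) = 5/2, new interval = [-4, -7/4]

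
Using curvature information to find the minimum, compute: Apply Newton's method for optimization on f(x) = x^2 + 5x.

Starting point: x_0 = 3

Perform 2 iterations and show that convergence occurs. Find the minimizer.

f(x) = x^2 + 5x, f'(x) = 2x + (5), f''(x) = 2
Step 1: f'(3) = 11, x_1 = 3 - 11/2 = -5/2
Step 2: f'(-5/2) = 0, x_2 = -5/2 (converged)
Newton's method converges in 1 step for quadratics.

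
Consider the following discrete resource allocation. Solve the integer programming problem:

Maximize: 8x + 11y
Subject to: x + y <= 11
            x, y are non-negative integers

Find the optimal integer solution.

Objective: 8x + 11y, constraint: x + y <= 11
Coefficient of y is 11 > coefficient of x is 8, so allocate the entire budget to y.
Optimal: x = 0, y = 11, value = 121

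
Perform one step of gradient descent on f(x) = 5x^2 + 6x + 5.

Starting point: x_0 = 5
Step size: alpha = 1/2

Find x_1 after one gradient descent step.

f(x) = 5x^2 + 6x + 5
f'(x) = 10x + 6
f'(5) = 10*5 + (6) = 56
x_1 = x_0 - alpha * f'(x_0) = 5 - 1/2 * 56 = -23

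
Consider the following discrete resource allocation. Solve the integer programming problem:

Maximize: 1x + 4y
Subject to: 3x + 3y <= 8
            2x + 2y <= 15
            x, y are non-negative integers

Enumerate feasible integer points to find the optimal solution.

Constraint 1: 3x + 3y <= 8
Constraint 2: 2x + 2y <= 15
Feasible x range (need y >= 0): 0 <= x <= min(8/3, 15/2) => x in {0, ..., 2}.
Enumerate feasible integer points row by row (the coefficient of y is 4 > 0, so for each x the largest feasible y gives the best value):
  x = 0: y <= min((8 - 3*0)/3, (15 - 2*0)/2) => y in {0, ..., 2}; best 1*0 + 4*2 = 8
  x = 1: y <= min((8 - 3*1)/3, (15 - 2*1)/2) => y in {0, ..., 1}; best 1*1 + 4*1 = 5
  x = 2: y <= min((8 - 3*2)/3, (15 - 2*2)/2) => y in {0}; best 1*2 + 4*0 = 2
The maximum 1x + 4y = 8 is achieved at x = 0, y = 2.
Check: 3*0 + 3*2 = 6 <= 8 and 2*0 + 2*2 = 4 <= 15.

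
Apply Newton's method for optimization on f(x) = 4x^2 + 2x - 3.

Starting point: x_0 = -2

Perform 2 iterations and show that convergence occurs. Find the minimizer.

f(x) = 4x^2 + 2x - 3, f'(x) = 8x + (2), f''(x) = 8
Step 1: f'(-2) = -14, x_1 = -2 - -14/8 = -1/4
Step 2: f'(-1/4) = 0, x_2 = -1/4 (converged)
Newton's method converges in 1 step for quadratics.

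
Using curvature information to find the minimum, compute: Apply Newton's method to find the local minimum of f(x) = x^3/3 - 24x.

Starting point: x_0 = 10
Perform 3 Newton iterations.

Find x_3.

f(x) = x^3/3 - 24x
f'(x) = x^2 - 24, f''(x) = 2x
Newton update: x_{n+1} = x_n - (x_n^2 - 24)/(2*x_n)
Step 1: x_0 = 10, f'=76, f''=20, x_1 = 31/5
Step 2: x_1 = 31/5, f'=361/25, f''=62/5, x_2 = 1561/310
Step 3: x_2 = 1561/310, f'=130321/96100, f''=1561/155, x_3 = 4743121/967820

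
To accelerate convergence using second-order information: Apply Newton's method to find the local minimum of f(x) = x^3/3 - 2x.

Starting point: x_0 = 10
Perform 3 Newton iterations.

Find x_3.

f(x) = x^3/3 - 2x
f'(x) = x^2 - 2, f''(x) = 2x
Newton update: x_{n+1} = x_n - (x_n^2 - 2)/(2*x_n)
Step 1: x_0 = 10, f'=98, f''=20, x_1 = 51/10
Step 2: x_1 = 51/10, f'=2401/100, f''=51/5, x_2 = 2801/1020
Step 3: x_2 = 2801/1020, f'=5764801/1040400, f''=2801/510, x_3 = 9926401/5714040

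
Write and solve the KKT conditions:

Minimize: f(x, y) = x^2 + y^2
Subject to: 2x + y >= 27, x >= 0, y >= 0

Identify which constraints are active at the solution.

KKT conditions for min x^2 + y^2 s.t. 2x + 1y >= 27, x >= 0, y >= 0:
Stationarity: 2x = mu*2 + mu_x, 2y = mu*1 + mu_y, with mu, mu_x, mu_y >= 0
Complementary slackness: mu*(2x + y - 27) = 0, mu_x*x = 0, mu_y*y = 0
(0, 0) is infeasible (2*0 + 1*0 < 27), so if mu = 0 stationarity would force x = mu_x/2 >= 0, y = mu_y/2 >= 0 with mu_x*x = mu_y*y = 0, i.e. x = y = 0: contradiction. Hence mu > 0 and 2x + y = 27 is active.
Try x > 0, y > 0 (so mu_x = mu_y = 0): x = 2*mu/2, y = 1*mu/2
Substitute: 2*(2*mu/2) + 1*(1*mu/2) = 27
  mu*5/2 = 27 => mu = 54/5
x* = 54/5 > 0, y* = 27/5 > 0, consistent with mu_x = mu_y = 0.
f is convex and the constraints are linear, so this KKT point is the global minimum.
f* = 729/5
Active constraints: 2x + y >= 27 (holds with equality, mu = 54/5 > 0); x >= 0 and y >= 0 are inactive (mu_x = mu_y = 0).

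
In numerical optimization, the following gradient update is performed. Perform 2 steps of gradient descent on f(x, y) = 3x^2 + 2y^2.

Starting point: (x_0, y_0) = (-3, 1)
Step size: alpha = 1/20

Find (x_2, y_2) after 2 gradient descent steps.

f(x,y) = 3x^2 + 2y^2
grad_x = 6x + 0y, grad_y = 4y + 0x
Step 1: grad = (-18, 4), (-21/10, 4/5)
Step 2: grad = (-63/5, 16/5), (-147/100, 16/25)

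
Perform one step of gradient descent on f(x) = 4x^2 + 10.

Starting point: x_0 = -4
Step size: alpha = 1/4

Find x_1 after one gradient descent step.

f(x) = 4x^2 + 10
f'(x) = 8x + 0
f'(-4) = 8*-4 + (0) = -32
x_1 = x_0 - alpha * f'(x_0) = -4 - 1/4 * -32 = 4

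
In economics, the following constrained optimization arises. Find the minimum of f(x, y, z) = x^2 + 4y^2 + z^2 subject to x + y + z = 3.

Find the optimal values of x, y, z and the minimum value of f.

Using Lagrange multipliers on f = x^2 + 4y^2 + z^2 with constraint x + y + z = 3:
Conditions: 2*1*x = lambda, 2*4*y = lambda, 2*1*z = lambda
So x = lambda/2, y = lambda/8, z = lambda/2
Substituting into constraint: lambda * (9/8) = 3
lambda = 8/3
x = 4/3, y = 1/3, z = 4/3
Minimum value = 4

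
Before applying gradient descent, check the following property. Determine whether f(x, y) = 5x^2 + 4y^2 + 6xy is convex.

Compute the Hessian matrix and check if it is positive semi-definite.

f(x,y) = 5x^2 + 4y^2 + 6xy
Hessian H = [[10, 6], [6, 8]]
trace(H) = 18, det(H) = 44
Eigenvalues: (18 +/- sqrt(148)) / 2 = 15.08, 2.917
Since both eigenvalues > 0, f is convex.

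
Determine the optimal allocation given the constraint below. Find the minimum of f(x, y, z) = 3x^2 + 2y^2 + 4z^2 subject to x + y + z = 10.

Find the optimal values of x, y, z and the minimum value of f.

Using Lagrange multipliers on f = 3x^2 + 2y^2 + 4z^2 with constraint x + y + z = 10:
Conditions: 2*3*x = lambda, 2*2*y = lambda, 2*4*z = lambda
So x = lambda/6, y = lambda/4, z = lambda/8
Substituting into constraint: lambda * (13/24) = 10
lambda = 240/13
x = 40/13, y = 60/13, z = 30/13
Minimum value = 1200/13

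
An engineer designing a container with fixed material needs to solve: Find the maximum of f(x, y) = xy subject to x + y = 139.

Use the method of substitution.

Substitute y = 139 - x into f(x,y) = xy:
g(x) = x(139 - x) = 139x - x^2
g'(x) = 139 - 2x = 0  =>  x = 139/2
y = 139 - 139/2 = 139/2
Maximum value = (139/2) * (139/2) = 19321/4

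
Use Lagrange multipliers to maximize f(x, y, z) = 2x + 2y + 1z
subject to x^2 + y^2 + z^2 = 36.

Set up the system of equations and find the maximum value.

Lagrange conditions: 2 = 2*lambda*x, 2 = 2*lambda*y, 1 = 2*lambda*z
So x:2 = y:2 = z:1, i.e. x = 2t, y = 2t, z = 1t
Constraint: t^2*(2^2 + 2^2 + 1^2) = 36
  t^2 * 9 = 36  =>  t = sqrt(4)
Maximum = 2*2t + 2*2t + 1*1t = 9*sqrt(4) = 18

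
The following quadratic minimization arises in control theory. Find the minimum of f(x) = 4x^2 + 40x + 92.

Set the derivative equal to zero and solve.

f(x) = 4x^2 + 40x + 92
f'(x) = 8x + (40) = 0
x = -40/8 = -5
f(-5) = -8
Since f''(x) = 8 > 0, this is a minimum.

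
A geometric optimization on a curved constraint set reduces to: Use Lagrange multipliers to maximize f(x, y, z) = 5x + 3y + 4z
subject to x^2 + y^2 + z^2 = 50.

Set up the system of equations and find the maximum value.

Lagrange conditions: 5 = 2*lambda*x, 3 = 2*lambda*y, 4 = 2*lambda*z
So x:5 = y:3 = z:4, i.e. x = 5t, y = 3t, z = 4t
Constraint: t^2*(5^2 + 3^2 + 4^2) = 50
  t^2 * 50 = 50  =>  t = sqrt(1)
Maximum = 5*5t + 3*3t + 4*4t = 50*sqrt(1) = 50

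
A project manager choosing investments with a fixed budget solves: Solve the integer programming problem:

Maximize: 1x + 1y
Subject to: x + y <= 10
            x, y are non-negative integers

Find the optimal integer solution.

Objective: 1x + 1y, constraint: x + y <= 10
Coefficient of x is 1 >= coefficient of y is 1, so allocate the entire budget to x.
Optimal: x = 10, y = 0, value = 10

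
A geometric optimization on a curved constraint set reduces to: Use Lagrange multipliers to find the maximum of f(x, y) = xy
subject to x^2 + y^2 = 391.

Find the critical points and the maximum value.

Lagrange conditions: y = 2*lambda*x and x = 2*lambda*y
If x = 0 then y = 0, violating the constraint, so x, y != 0.
Dividing: y/x = x/y => x^2 = y^2 => y = x or y = -x
Constraint: 2x^2 = 391 => x^2 = 391/2 => x = +/-sqrt(391/2)
Critical points: (sqrt(391/2), sqrt(391/2)), (-sqrt(391/2), -sqrt(391/2)), (sqrt(391/2), -sqrt(391/2)), (-sqrt(391/2), sqrt(391/2))
  y = x:  xy = x^2 = 391/2  at (sqrt(391/2), sqrt(391/2)) and (-sqrt(391/2), -sqrt(391/2))
  y = -x: xy = -x^2 = -391/2 at (sqrt(391/2), -sqrt(391/2)) and (-sqrt(391/2), sqrt(391/2))
Maximum xy = 391/2 at (sqrt(391/2), sqrt(391/2)) and (-sqrt(391/2), -sqrt(391/2))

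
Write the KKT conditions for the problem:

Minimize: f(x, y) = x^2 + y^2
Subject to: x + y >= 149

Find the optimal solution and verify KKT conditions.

KKT conditions for min x^2 + y^2 s.t. x + y >= 149:
Stationarity: 2x = mu, 2y = mu
So x = y = mu/2.
Complementary slackness: mu*(x + y - 149) = 0
Primal feasibility: x + y >= 149; dual feasibility: mu >= 0
If mu = 0 then x = y = 0, but 0 + 0 < 149 is infeasible, so the constraint is active.
Constraint active: x + y = 2*(mu/2) = 149 => mu = 149
x = y = 149/2, f = 22201/2
Verify: stationarity 2*(149/2) = 149 = mu; primal 149/2 + 149/2 = 149 >= 149; dual mu = 149 >= 0; complementary slackness 149*(149 - 149) = 0. All KKT conditions hold.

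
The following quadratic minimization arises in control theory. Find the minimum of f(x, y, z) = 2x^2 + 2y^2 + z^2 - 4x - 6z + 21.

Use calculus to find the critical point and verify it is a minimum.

f(x,y,z) = 2x^2 + 2y^2 + z^2 - 4x - 6z + 21
df/dx = 4x + (-4) = 0 => x = 1
df/dy = 4y + (0) = 0 => y = 0
df/dz = 2z + (-6) = 0 => z = 3
f(1,0,3) = 2*(1)^2 + 2*(0)^2 + 1*(3)^2 + -4*(1) + -6*(3) + 21 = 10
Hessian is diagonal with entries 4, 4, 2 > 0, confirmed minimum.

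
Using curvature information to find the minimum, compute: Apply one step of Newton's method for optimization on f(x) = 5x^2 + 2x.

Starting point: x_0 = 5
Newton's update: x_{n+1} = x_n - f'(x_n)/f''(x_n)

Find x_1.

f(x) = 5x^2 + 2x
f'(x) = 10x + (2), f''(x) = 10
Newton step: x_1 = x_0 - f'(x_0)/f''(x_0)
f'(5) = 52
x_1 = 5 - 52/10 = -1/5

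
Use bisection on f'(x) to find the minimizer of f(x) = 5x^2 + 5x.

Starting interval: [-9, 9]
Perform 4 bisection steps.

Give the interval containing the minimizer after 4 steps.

Finding critical point of f(x) = 5x^2 + 5x using bisection on f'(x) = 10x + 5.
f'(x) = 0 when x = -1/2.
Starting interval: [-9, 9]
Step 1: mid = 0, f'(mid) = 5, new interval = [-9, 0]
Step 2: mid = -9/2, f'(mid) = -40, new interval = [-9/2, 0]
Step 3: mid = -9/4, f'(mid) = -35/2, new interval = [-9/4, 0]
Step 4: mid = -9/8, f'(mid) = -25/4, new interval = [-9/8, 0]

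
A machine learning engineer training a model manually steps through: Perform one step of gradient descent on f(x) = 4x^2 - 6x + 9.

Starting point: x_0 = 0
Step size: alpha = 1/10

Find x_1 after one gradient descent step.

f(x) = 4x^2 - 6x + 9
f'(x) = 8x - 6
f'(0) = 8*0 + (-6) = -6
x_1 = x_0 - alpha * f'(x_0) = 0 - 1/10 * -6 = 3/5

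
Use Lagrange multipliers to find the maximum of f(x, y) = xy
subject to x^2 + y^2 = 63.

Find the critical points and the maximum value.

Lagrange conditions: y = 2*lambda*x and x = 2*lambda*y
If x = 0 then y = 0, violating the constraint, so x, y != 0.
Dividing: y/x = x/y => x^2 = y^2 => y = x or y = -x
Constraint: 2x^2 = 63 => x^2 = 63/2 => x = +/-sqrt(63/2)
Critical points: (sqrt(63/2), sqrt(63/2)), (-sqrt(63/2), -sqrt(63/2)), (sqrt(63/2), -sqrt(63/2)), (-sqrt(63/2), sqrt(63/2))
  y = x:  xy = x^2 = 63/2  at (sqrt(63/2), sqrt(63/2)) and (-sqrt(63/2), -sqrt(63/2))
  y = -x: xy = -x^2 = -63/2 at (sqrt(63/2), -sqrt(63/2)) and (-sqrt(63/2), sqrt(63/2))
Maximum xy = 63/2 at (sqrt(63/2), sqrt(63/2)) and (-sqrt(63/2), -sqrt(63/2))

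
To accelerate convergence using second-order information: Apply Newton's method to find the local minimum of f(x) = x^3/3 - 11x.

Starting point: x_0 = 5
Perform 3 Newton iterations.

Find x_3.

f(x) = x^3/3 - 11x
f'(x) = x^2 - 11, f''(x) = 2x
Newton update: x_{n+1} = x_n - (x_n^2 - 11)/(2*x_n)
Step 1: x_0 = 5, f'=14, f''=10, x_1 = 18/5
Step 2: x_1 = 18/5, f'=49/25, f''=36/5, x_2 = 599/180
Step 3: x_2 = 599/180, f'=2401/32400, f''=599/90, x_3 = 715201/215640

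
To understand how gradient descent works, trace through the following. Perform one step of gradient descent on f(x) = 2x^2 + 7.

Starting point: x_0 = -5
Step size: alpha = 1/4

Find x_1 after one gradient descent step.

f(x) = 2x^2 + 7
f'(x) = 4x + 0
f'(-5) = 4*-5 + (0) = -20
x_1 = x_0 - alpha * f'(x_0) = -5 - 1/4 * -20 = 0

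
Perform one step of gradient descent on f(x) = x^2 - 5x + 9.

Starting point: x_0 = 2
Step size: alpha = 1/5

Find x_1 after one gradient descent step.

f(x) = x^2 - 5x + 9
f'(x) = 2x - 5
f'(2) = 2*2 + (-5) = -1
x_1 = x_0 - alpha * f'(x_0) = 2 - 1/5 * -1 = 11/5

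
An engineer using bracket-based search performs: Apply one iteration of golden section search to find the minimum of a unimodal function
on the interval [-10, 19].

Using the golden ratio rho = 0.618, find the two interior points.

Golden section search on [-10, 19].
Golden ratio rho = 0.618 (approx).
Interior points:
  x_1 = -10 + (1-0.618)*29 = 1.0780
  x_2 = -10 + 0.618*29 = 7.9220
Compare f(x_1) and f(x_2) to determine which subinterval to keep.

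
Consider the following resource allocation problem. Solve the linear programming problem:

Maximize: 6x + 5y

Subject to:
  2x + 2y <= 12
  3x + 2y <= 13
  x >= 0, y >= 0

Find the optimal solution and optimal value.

Feasible vertices: (0, 0), (0, 6), (1, 5), (13/3, 0)
Objective 6x + 5y at each:
  (0, 0): 0
  (0, 6): 30
  (1, 5): 31
  (13/3, 0): 26
Maximum is 31 at (1, 5).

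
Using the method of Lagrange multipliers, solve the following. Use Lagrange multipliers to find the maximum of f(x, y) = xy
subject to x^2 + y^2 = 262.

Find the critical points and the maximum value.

Lagrange conditions: y = 2*lambda*x and x = 2*lambda*y
If x = 0 then y = 0, violating the constraint, so x, y != 0.
Dividing: y/x = x/y => x^2 = y^2 => y = x or y = -x
Constraint: 2x^2 = 262 => x^2 = 131 => x = +/-sqrt(131)
Critical points: (sqrt(131), sqrt(131)), (-sqrt(131), -sqrt(131)), (sqrt(131), -sqrt(131)), (-sqrt(131), sqrt(131))
  y = x:  xy = x^2 = 131  at (sqrt(131), sqrt(131)) and (-sqrt(131), -sqrt(131))
  y = -x: xy = -x^2 = -131 at (sqrt(131), -sqrt(131)) and (-sqrt(131), sqrt(131))
Maximum xy = 131 at (sqrt(131), sqrt(131)) and (-sqrt(131), -sqrt(131))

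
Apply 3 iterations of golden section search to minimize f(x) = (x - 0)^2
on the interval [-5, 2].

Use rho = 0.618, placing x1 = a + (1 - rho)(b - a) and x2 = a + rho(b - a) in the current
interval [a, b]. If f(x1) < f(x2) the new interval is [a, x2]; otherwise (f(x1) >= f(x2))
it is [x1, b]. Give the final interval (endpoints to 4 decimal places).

Golden section search for min of f(x) = (x - 0)^2 on [-5, 2].
Each step: x1 = a + (1 - rho)(b - a), x2 = a + rho(b - a); if f(x1) < f(x2) keep [a, x2], otherwise keep [x1, b].
Step 1: [-5.0000, 2.0000], x1=-2.3260 (f=5.4103), x2=-0.6740 (f=0.4543); f(x1) > f(x2) => keep [-2.3260, 2.0000]
Step 2: [-2.3260, 2.0000], x1=-0.6735 (f=0.4536), x2=0.3475 (f=0.1207); f(x1) > f(x2) => keep [-0.6735, 2.0000]
Step 3: [-0.6735, 2.0000], x1=0.3478 (f=0.1210), x2=0.9787 (f=0.9579); f(x1) < f(x2) => keep [-0.6735, 0.9787]
Final interval: [-0.6735, 0.9787]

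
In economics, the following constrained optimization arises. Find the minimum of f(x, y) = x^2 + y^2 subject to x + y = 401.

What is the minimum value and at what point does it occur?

Substitute y = 401 - x into f(x,y) = x^2 + y^2:
g(x) = x^2 + (401 - x)^2 = 2x^2 - 802x + 160801
g'(x) = 4x - 802 = 0  =>  x = 401/2
y = 401 - 401/2 = 401/2
Minimum value = (401/2)^2 + (401/2)^2 = 160801/2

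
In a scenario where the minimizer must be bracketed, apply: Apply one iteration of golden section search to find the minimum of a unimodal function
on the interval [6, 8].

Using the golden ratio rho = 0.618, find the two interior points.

Golden section search on [6, 8].
Golden ratio rho = 0.618 (approx).
Interior points:
  x_1 = 6 + (1-0.618)*2 = 6.7640
  x_2 = 6 + 0.618*2 = 7.2360
Compare f(x_1) and f(x_2) to determine which subinterval to keep.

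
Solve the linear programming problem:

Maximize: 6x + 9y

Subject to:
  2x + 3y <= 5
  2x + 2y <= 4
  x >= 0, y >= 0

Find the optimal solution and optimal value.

Feasible vertices: (0, 0), (0, 5/3), (1, 1), (2, 0)
Objective 6x + 9y at each:
  (0, 0): 0
  (0, 5/3): 15
  (1, 1): 15
  (2, 0): 12
Maximum is 15 at (0, 5/3).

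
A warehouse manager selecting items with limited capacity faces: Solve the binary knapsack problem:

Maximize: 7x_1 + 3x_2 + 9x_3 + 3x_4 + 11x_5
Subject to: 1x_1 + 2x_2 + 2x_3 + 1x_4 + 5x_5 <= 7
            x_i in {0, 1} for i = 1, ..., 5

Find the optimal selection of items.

Items: item 1 (v=7, w=1), item 2 (v=3, w=2), item 3 (v=9, w=2), item 4 (v=3, w=1), item 5 (v=11, w=5)
Capacity: 7
Checking all 32 subsets (w = total weight, v = total value):
  {}: w = 0, v = 0
  {1}: w = 1, v = 7
  {2}: w = 2, v = 3
  {3}: w = 2, v = 9
  {4}: w = 1, v = 3
  {5}: w = 5, v = 11
  {1, 2}: w = 3, v = 10
  {1, 3}: w = 3, v = 16
  {1, 4}: w = 2, v = 10
  {1, 5}: w = 6, v = 18
  {2, 3}: w = 4, v = 12
  {2, 4}: w = 3, v = 6
  {2, 5}: w = 7, v = 14
  {3, 4}: w = 3, v = 12
  {3, 5}: w = 7, v = 20
  {4, 5}: w = 6, v = 14
  {1, 2, 3}: w = 5, v = 19
  {1, 2, 4}: w = 4, v = 13
  {1, 2, 5}: w = 8 > 7, infeasible
  {1, 3, 4}: w = 4, v = 19
  {1, 3, 5}: w = 8 > 7, infeasible
  {1, 4, 5}: w = 7, v = 21
  {2, 3, 4}: w = 5, v = 15
  {2, 3, 5}: w = 9 > 7, infeasible
  {2, 4, 5}: w = 8 > 7, infeasible
  {3, 4, 5}: w = 8 > 7, infeasible
  {1, 2, 3, 4}: w = 6, v = 22
  {1, 2, 3, 5}: w = 10 > 7, infeasible
  {1, 2, 4, 5}: w = 9 > 7, infeasible
  {1, 3, 4, 5}: w = 9 > 7, infeasible
  {2, 3, 4, 5}: w = 10 > 7, infeasible
  {1, 2, 3, 4, 5}: w = 11 > 7, infeasible
Best feasible subset: items [1, 2, 3, 4]
Total weight: 6 <= 7, total value: 22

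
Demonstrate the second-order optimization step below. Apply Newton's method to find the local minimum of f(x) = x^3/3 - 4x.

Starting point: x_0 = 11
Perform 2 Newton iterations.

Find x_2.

f(x) = x^3/3 - 4x
f'(x) = x^2 - 4, f''(x) = 2x
Newton update: x_{n+1} = x_n - (x_n^2 - 4)/(2*x_n)
Step 1: x_0 = 11, f'=117, f''=22, x_1 = 125/22
Step 2: x_1 = 125/22, f'=13689/484, f''=125/11, x_2 = 17561/5500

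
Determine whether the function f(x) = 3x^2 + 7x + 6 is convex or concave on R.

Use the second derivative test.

f(x) = 3x^2 + 7x + 6
f'(x) = 6x + 7
f''(x) = 6
Since f''(x) = 6 > 0 for all x, f is convex on R.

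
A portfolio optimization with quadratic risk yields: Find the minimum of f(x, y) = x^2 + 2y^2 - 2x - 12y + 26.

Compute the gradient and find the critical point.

f(x,y) = x^2 + 2y^2 - 2x - 12y + 26
df/dx = 2x + (-2) = 0  =>  x = 1
df/dy = 4y + (-12) = 0  =>  y = 3
f(1, 3) = 1*(1)^2 + 2*(3)^2 + -2*(1) + -12*(3) + 26 = 7
Hessian is diagonal with entries 2, 4 > 0, so this is a minimum.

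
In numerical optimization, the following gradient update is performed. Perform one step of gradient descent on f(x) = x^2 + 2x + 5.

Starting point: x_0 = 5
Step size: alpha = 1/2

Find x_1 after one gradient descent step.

f(x) = x^2 + 2x + 5
f'(x) = 2x + 2
f'(5) = 2*5 + (2) = 12
x_1 = x_0 - alpha * f'(x_0) = 5 - 1/2 * 12 = -1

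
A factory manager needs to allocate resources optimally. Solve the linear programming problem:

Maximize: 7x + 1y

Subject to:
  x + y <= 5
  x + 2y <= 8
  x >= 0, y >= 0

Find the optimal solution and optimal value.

Feasible vertices: (0, 0), (0, 4), (2, 3), (5, 0)
Objective 7x + 1y at each:
  (0, 0): 0
  (0, 4): 4
  (2, 3): 17
  (5, 0): 35
Maximum is 35 at (5, 0).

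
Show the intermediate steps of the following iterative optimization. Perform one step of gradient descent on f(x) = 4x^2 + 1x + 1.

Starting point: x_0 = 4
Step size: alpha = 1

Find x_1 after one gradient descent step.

f(x) = 4x^2 + 1x + 1
f'(x) = 8x + 1
f'(4) = 8*4 + (1) = 33
x_1 = x_0 - alpha * f'(x_0) = 4 - 1 * 33 = -29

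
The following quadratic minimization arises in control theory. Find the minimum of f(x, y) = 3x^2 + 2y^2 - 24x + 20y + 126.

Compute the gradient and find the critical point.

f(x,y) = 3x^2 + 2y^2 - 24x + 20y + 126
df/dx = 6x + (-24) = 0  =>  x = 4
df/dy = 4y + (20) = 0  =>  y = -5
f(4, -5) = 3*(4)^2 + 2*(-5)^2 + -24*(4) + 20*(-5) + 126 = 28
Hessian is diagonal with entries 6, 4 > 0, so this is a minimum.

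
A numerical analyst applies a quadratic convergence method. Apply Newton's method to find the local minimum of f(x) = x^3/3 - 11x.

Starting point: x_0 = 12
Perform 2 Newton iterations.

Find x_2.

f(x) = x^3/3 - 11x
f'(x) = x^2 - 11, f''(x) = 2x
Newton update: x_{n+1} = x_n - (x_n^2 - 11)/(2*x_n)
Step 1: x_0 = 12, f'=133, f''=24, x_1 = 155/24
Step 2: x_1 = 155/24, f'=17689/576, f''=155/12, x_2 = 30361/7440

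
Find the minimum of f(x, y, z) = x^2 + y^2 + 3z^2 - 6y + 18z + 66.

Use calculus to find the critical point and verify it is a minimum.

f(x,y,z) = x^2 + y^2 + 3z^2 - 6y + 18z + 66
df/dx = 2x + (0) = 0 => x = 0
df/dy = 2y + (-6) = 0 => y = 3
df/dz = 6z + (18) = 0 => z = -3
f(0,3,-3) = 1*(0)^2 + 1*(3)^2 + 3*(-3)^2 + -6*(3) + 18*(-3) + 66 = 30
Hessian is diagonal with entries 2, 2, 6 > 0, confirmed minimum.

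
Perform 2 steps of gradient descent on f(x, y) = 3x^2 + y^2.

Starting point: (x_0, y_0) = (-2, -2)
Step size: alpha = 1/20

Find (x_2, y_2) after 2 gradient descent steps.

f(x,y) = 3x^2 + y^2
grad_x = 6x + 0y, grad_y = 2y + 0x
Step 1: grad = (-12, -4), (-7/5, -9/5)
Step 2: grad = (-42/5, -18/5), (-49/50, -81/50)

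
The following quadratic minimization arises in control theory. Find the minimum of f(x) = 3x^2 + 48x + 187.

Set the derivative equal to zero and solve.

f(x) = 3x^2 + 48x + 187
f'(x) = 6x + (48) = 0
x = -48/6 = -8
f(-8) = -5
Since f''(x) = 6 > 0, this is a minimum.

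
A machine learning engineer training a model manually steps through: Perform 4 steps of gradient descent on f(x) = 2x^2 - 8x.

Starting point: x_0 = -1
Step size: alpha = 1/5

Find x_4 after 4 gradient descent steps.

f(x) = 2x^2 - 8x, f'(x) = 4x + (-8)
Step 1: f'(-1) = -12, x_1 = -1 - 1/5 * -12 = 7/5
Step 2: f'(7/5) = -12/5, x_2 = 7/5 - 1/5 * -12/5 = 47/25
Step 3: f'(47/25) = -12/25, x_3 = 47/25 - 1/5 * -12/25 = 247/125
Step 4: f'(247/125) = -12/125, x_4 = 247/125 - 1/5 * -12/125 = 1247/625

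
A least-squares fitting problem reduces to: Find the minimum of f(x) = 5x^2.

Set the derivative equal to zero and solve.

f(x) = 5x^2
f'(x) = 10x + (0) = 0
x = 0/10 = 0
f(0) = 0
Since f''(x) = 10 > 0, this is a minimum.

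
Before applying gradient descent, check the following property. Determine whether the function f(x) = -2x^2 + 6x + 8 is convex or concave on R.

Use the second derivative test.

f(x) = -2x^2 + 6x + 8
f'(x) = -4x + 6
f''(x) = -4
Since f''(x) = -4 < 0 for all x, f is concave on R.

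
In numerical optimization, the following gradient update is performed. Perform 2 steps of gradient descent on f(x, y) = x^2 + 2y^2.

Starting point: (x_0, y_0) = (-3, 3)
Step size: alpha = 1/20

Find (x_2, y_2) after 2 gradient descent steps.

f(x,y) = x^2 + 2y^2
grad_x = 2x + 0y, grad_y = 4y + 0x
Step 1: grad = (-6, 12), (-27/10, 12/5)
Step 2: grad = (-27/5, 48/5), (-243/100, 48/25)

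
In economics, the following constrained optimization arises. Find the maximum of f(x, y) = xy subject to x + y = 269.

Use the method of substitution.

Substitute y = 269 - x into f(x,y) = xy:
g(x) = x(269 - x) = 269x - x^2
g'(x) = 269 - 2x = 0  =>  x = 269/2
y = 269 - 269/2 = 269/2
Maximum value = (269/2) * (269/2) = 72361/4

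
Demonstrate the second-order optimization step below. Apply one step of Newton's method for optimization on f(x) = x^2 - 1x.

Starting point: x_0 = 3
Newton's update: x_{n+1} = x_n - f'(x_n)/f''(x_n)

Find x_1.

f(x) = x^2 - 1x
f'(x) = 2x + (-1), f''(x) = 2
Newton step: x_1 = x_0 - f'(x_0)/f''(x_0)
f'(3) = 5
x_1 = 3 - 5/2 = 1/2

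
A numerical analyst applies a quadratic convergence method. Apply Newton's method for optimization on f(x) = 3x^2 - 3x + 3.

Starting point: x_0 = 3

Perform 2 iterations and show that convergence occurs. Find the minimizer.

f(x) = 3x^2 - 3x + 3, f'(x) = 6x + (-3), f''(x) = 6
Step 1: f'(3) = 15, x_1 = 3 - 15/6 = 1/2
Step 2: f'(1/2) = 0, x_2 = 1/2 (converged)
Newton's method converges in 1 step for quadratics.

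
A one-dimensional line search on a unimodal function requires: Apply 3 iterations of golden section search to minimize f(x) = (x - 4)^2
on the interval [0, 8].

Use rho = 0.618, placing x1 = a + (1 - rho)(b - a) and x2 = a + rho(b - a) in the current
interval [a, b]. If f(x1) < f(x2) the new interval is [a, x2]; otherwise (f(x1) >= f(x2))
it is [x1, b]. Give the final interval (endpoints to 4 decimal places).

Golden section search for min of f(x) = (x - 4)^2 on [0, 8].
Each step: x1 = a + (1 - rho)(b - a), x2 = a + rho(b - a); if f(x1) < f(x2) keep [a, x2], otherwise keep [x1, b].
Step 1: [0.0000, 8.0000], x1=3.0560 (f=0.8911), x2=4.9440 (f=0.8911); f(x1) = f(x2) (tie, not '<') => keep [3.0560, 8.0000]
Step 2: [3.0560, 8.0000], x1=4.9446 (f=0.8923), x2=6.1114 (f=4.4580); f(x1) < f(x2) => keep [3.0560, 6.1114]
Step 3: [3.0560, 6.1114], x1=4.2232 (f=0.0498), x2=4.9442 (f=0.8916); f(x1) < f(x2) => keep [3.0560, 4.9442]
Final interval: [3.0560, 4.9442]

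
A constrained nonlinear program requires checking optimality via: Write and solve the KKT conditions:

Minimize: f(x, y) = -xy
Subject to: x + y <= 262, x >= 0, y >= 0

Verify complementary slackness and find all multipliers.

Problem: min -xy s.t. x + y <= 262 (multiplier lambda), x >= 0 (mu_x), y >= 0 (mu_y)
KKT stationarity: -y + lambda - mu_x = 0, -x + lambda - mu_y = 0, with lambda, mu_x, mu_y >= 0
Complementary slackness: lambda*(x + y - 262) = 0, mu_x*x = 0, mu_y*y = 0
If lambda = 0: y = -mu_x <= 0 and x = -mu_y <= 0 force x = y = 0 with f = 0; but x = y = 131 is feasible with f = -17161 < 0, so this is not the minimum. Hence lambda > 0 and x + y = 262.
Try x > 0, y > 0 (so mu_x = mu_y = 0): y = lambda, x = lambda => x = y = lambda
x + y = 262 => 2*lambda = 262 => lambda = 131
x* = y* = 131 > 0, consistent with mu_x = mu_y = 0.
(Any feasible point with x = 0 or y = 0 has f = 0 > -17161, so the minimum is not on those boundaries.)
min(-xy) = -17161 (i.e. max xy = 17161)
Multipliers: lambda = 131, mu_x = 0, mu_y = 0
Complementary slackness: lambda*(x + y - 262) = 131*(131 + 131 - 262) = 0, mu_x*x = 0*131 = 0, mu_y*y = 0*131 = 0. Satisfied.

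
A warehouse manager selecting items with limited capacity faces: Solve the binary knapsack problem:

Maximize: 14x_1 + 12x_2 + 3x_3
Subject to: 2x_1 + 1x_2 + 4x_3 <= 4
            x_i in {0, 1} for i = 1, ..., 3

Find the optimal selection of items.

Items: item 1 (v=14, w=2), item 2 (v=12, w=1), item 3 (v=3, w=4)
Capacity: 4
Checking all 8 subsets (w = total weight, v = total value):
  {}: w = 0, v = 0
  {1}: w = 2, v = 14
  {2}: w = 1, v = 12
  {3}: w = 4, v = 3
  {1, 2}: w = 3, v = 26
  {1, 3}: w = 6 > 4, infeasible
  {2, 3}: w = 5 > 4, infeasible
  {1, 2, 3}: w = 7 > 4, infeasible
Best feasible subset: items [1, 2]
Total weight: 3 <= 4, total value: 26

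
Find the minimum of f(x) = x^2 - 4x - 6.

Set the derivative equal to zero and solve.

f(x) = x^2 - 4x - 6
f'(x) = 2x + (-4) = 0
x = 4/2 = 2
f(2) = -10
Since f''(x) = 2 > 0, this is a minimum.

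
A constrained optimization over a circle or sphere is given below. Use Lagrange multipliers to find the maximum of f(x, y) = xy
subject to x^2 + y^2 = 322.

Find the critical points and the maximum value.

Lagrange conditions: y = 2*lambda*x and x = 2*lambda*y
If x = 0 then y = 0, violating the constraint, so x, y != 0.
Dividing: y/x = x/y => x^2 = y^2 => y = x or y = -x
Constraint: 2x^2 = 322 => x^2 = 161 => x = +/-sqrt(161)
Critical points: (sqrt(161), sqrt(161)), (-sqrt(161), -sqrt(161)), (sqrt(161), -sqrt(161)), (-sqrt(161), sqrt(161))
  y = x:  xy = x^2 = 161  at (sqrt(161), sqrt(161)) and (-sqrt(161), -sqrt(161))
  y = -x: xy = -x^2 = -161 at (sqrt(161), -sqrt(161)) and (-sqrt(161), sqrt(161))
Maximum xy = 161 at (sqrt(161), sqrt(161)) and (-sqrt(161), -sqrt(161))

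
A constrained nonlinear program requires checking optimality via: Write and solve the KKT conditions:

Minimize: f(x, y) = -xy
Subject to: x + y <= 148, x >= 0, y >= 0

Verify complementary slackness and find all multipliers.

Problem: min -xy s.t. x + y <= 148 (multiplier lambda), x >= 0 (mu_x), y >= 0 (mu_y)
KKT stationarity: -y + lambda - mu_x = 0, -x + lambda - mu_y = 0, with lambda, mu_x, mu_y >= 0
Complementary slackness: lambda*(x + y - 148) = 0, mu_x*x = 0, mu_y*y = 0
If lambda = 0: y = -mu_x <= 0 and x = -mu_y <= 0 force x = y = 0 with f = 0; but x = y = 74 is feasible with f = -5476 < 0, so this is not the minimum. Hence lambda > 0 and x + y = 148.
Try x > 0, y > 0 (so mu_x = mu_y = 0): y = lambda, x = lambda => x = y = lambda
x + y = 148 => 2*lambda = 148 => lambda = 74
x* = y* = 74 > 0, consistent with mu_x = mu_y = 0.
(Any feasible point with x = 0 or y = 0 has f = 0 > -5476, so the minimum is not on those boundaries.)
min(-xy) = -5476 (i.e. max xy = 5476)
Multipliers: lambda = 74, mu_x = 0, mu_y = 0
Complementary slackness: lambda*(x + y - 148) = 74*(74 + 74 - 148) = 0, mu_x*x = 0*74 = 0, mu_y*y = 0*74 = 0. Satisfied.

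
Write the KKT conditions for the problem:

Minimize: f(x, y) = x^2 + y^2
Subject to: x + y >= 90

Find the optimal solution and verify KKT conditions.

KKT conditions for min x^2 + y^2 s.t. x + y >= 90:
Stationarity: 2x = mu, 2y = mu
So x = y = mu/2.
Complementary slackness: mu*(x + y - 90) = 0
Primal feasibility: x + y >= 90; dual feasibility: mu >= 0
If mu = 0 then x = y = 0, but 0 + 0 < 90 is infeasible, so the constraint is active.
Constraint active: x + y = 2*(mu/2) = 90 => mu = 90
x = y = 45, f = 4050
Verify: stationarity 2*45 = 90 = mu; primal 45 + 45 = 90 >= 90; dual mu = 90 >= 0; complementary slackness 90*(90 - 90) = 0. All KKT conditions hold.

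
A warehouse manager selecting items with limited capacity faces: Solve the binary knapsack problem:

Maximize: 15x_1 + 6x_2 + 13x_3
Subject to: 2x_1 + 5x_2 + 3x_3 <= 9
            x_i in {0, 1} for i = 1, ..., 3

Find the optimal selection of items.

Items: item 1 (v=15, w=2), item 2 (v=6, w=5), item 3 (v=13, w=3)
Capacity: 9
Checking all 8 subsets (w = total weight, v = total value):
  {}: w = 0, v = 0
  {1}: w = 2, v = 15
  {2}: w = 5, v = 6
  {3}: w = 3, v = 13
  {1, 2}: w = 7, v = 21
  {1, 3}: w = 5, v = 28
  {2, 3}: w = 8, v = 19
  {1, 2, 3}: w = 10 > 9, infeasible
Best feasible subset: items [1, 3]
Total weight: 5 <= 9, total value: 28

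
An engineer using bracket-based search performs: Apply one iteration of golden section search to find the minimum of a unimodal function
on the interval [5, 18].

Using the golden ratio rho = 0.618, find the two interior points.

Golden section search on [5, 18].
Golden ratio rho = 0.618 (approx).
Interior points:
  x_1 = 5 + (1-0.618)*13 = 9.9660
  x_2 = 5 + 0.618*13 = 13.0340
Compare f(x_1) and f(x_2) to determine which subinterval to keep.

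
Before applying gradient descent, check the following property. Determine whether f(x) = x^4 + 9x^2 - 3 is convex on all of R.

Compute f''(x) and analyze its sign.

f(x) = x^4 + 9x^2 - 3
f'(x) = 4x^3 + 18x
f''(x) = 12x^2 + 18
f''(x) = 12x^2 + 18 >= 18 > 0 for all x
Therefore, f is convex on R.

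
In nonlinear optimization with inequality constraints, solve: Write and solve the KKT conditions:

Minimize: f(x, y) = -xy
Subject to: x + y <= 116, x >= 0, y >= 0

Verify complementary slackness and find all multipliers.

Problem: min -xy s.t. x + y <= 116 (multiplier lambda), x >= 0 (mu_x), y >= 0 (mu_y)
KKT stationarity: -y + lambda - mu_x = 0, -x + lambda - mu_y = 0, with lambda, mu_x, mu_y >= 0
Complementary slackness: lambda*(x + y - 116) = 0, mu_x*x = 0, mu_y*y = 0
If lambda = 0: y = -mu_x <= 0 and x = -mu_y <= 0 force x = y = 0 with f = 0; but x = y = 58 is feasible with f = -3364 < 0, so this is not the minimum. Hence lambda > 0 and x + y = 116.
Try x > 0, y > 0 (so mu_x = mu_y = 0): y = lambda, x = lambda => x = y = lambda
x + y = 116 => 2*lambda = 116 => lambda = 58
x* = y* = 58 > 0, consistent with mu_x = mu_y = 0.
(Any feasible point with x = 0 or y = 0 has f = 0 > -3364, so the minimum is not on those boundaries.)
min(-xy) = -3364 (i.e. max xy = 3364)
Multipliers: lambda = 58, mu_x = 0, mu_y = 0
Complementary slackness: lambda*(x + y - 116) = 58*(58 + 58 - 116) = 0, mu_x*x = 0*58 = 0, mu_y*y = 0*58 = 0. Satisfied.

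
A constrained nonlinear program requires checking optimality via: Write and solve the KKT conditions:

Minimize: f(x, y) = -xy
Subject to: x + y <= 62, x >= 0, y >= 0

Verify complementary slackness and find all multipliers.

Problem: min -xy s.t. x + y <= 62 (multiplier lambda), x >= 0 (mu_x), y >= 0 (mu_y)
KKT stationarity: -y + lambda - mu_x = 0, -x + lambda - mu_y = 0, with lambda, mu_x, mu_y >= 0
Complementary slackness: lambda*(x + y - 62) = 0, mu_x*x = 0, mu_y*y = 0
If lambda = 0: y = -mu_x <= 0 and x = -mu_y <= 0 force x = y = 0 with f = 0; but x = y = 31 is feasible with f = -961 < 0, so this is not the minimum. Hence lambda > 0 and x + y = 62.
Try x > 0, y > 0 (so mu_x = mu_y = 0): y = lambda, x = lambda => x = y = lambda
x + y = 62 => 2*lambda = 62 => lambda = 31
x* = y* = 31 > 0, consistent with mu_x = mu_y = 0.
(Any feasible point with x = 0 or y = 0 has f = 0 > -961, so the minimum is not on those boundaries.)
min(-xy) = -961 (i.e. max xy = 961)
Multipliers: lambda = 31, mu_x = 0, mu_y = 0
Complementary slackness: lambda*(x + y - 62) = 31*(31 + 31 - 62) = 0, mu_x*x = 0*31 = 0, mu_y*y = 0*31 = 0. Satisfied.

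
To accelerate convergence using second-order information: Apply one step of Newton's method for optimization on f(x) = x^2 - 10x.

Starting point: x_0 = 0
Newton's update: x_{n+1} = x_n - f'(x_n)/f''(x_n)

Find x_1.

f(x) = x^2 - 10x
f'(x) = 2x + (-10), f''(x) = 2
Newton step: x_1 = x_0 - f'(x_0)/f''(x_0)
f'(0) = -10
x_1 = 0 - -10/2 = 5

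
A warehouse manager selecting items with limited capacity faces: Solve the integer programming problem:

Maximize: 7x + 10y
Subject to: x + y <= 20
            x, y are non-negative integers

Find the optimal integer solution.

Objective: 7x + 10y, constraint: x + y <= 20
Coefficient of y is 10 > coefficient of x is 7, so allocate the entire budget to y.
Optimal: x = 0, y = 20, value = 200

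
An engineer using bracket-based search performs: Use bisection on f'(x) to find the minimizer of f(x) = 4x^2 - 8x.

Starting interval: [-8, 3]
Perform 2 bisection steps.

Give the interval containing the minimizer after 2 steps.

Finding critical point of f(x) = 4x^2 - 8x using bisection on f'(x) = 8x + -8.
f'(x) = 0 when x = 1.
Starting interval: [-8, 3]
Step 1: mid = -5/2, f'(mid) = -28, new interval = [-5/2, 3]
Step 2: mid = 1/4, f'(mid) = -6, new interval = [1/4, 3]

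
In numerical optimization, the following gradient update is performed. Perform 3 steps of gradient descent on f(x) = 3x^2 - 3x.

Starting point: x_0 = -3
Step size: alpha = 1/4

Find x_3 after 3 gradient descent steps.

f(x) = 3x^2 - 3x, f'(x) = 6x + (-3)
Step 1: f'(-3) = -21, x_1 = -3 - 1/4 * -21 = 9/4
Step 2: f'(9/4) = 21/2, x_2 = 9/4 - 1/4 * 21/2 = -3/8
Step 3: f'(-3/8) = -21/4, x_3 = -3/8 - 1/4 * -21/4 = 15/16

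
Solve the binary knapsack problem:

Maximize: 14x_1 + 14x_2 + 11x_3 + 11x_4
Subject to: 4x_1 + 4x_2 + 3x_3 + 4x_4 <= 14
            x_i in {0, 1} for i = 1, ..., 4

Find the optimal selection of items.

Items: item 1 (v=14, w=4), item 2 (v=14, w=4), item 3 (v=11, w=3), item 4 (v=11, w=4)
Capacity: 14
Checking all 16 subsets (w = total weight, v = total value):
  {}: w = 0, v = 0
  {1}: w = 4, v = 14
  {2}: w = 4, v = 14
  {3}: w = 3, v = 11
  {4}: w = 4, v = 11
  {1, 2}: w = 8, v = 28
  {1, 3}: w = 7, v = 25
  {1, 4}: w = 8, v = 25
  {2, 3}: w = 7, v = 25
  {2, 4}: w = 8, v = 25
  {3, 4}: w = 7, v = 22
  {1, 2, 3}: w = 11, v = 39
  {1, 2, 4}: w = 12, v = 39
  {1, 3, 4}: w = 11, v = 36
  {2, 3, 4}: w = 11, v = 36
  {1, 2, 3, 4}: w = 15 > 14, infeasible
Best feasible subset: items [1, 2, 3]
(The same value 39 is also attained by {1, 2, 4}.)
Total weight: 11 <= 14, total value: 39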